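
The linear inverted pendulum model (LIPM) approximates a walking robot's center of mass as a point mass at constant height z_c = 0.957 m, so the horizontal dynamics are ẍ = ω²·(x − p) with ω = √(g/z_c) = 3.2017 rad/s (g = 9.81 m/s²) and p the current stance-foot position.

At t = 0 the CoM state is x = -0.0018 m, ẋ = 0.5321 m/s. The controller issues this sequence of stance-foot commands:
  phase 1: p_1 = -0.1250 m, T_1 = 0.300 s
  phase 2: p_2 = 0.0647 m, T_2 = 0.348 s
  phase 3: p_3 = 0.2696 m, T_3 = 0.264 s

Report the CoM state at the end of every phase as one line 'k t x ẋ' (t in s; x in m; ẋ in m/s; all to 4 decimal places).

1 0.3000 0.2449 1.2369
2 0.6480 0.8940 2.8716
3 0.9120 1.9822 5.8581

phase 1: p=-0.1250, T=0.300, ωT=0.960510, cosh=1.497863, sinh=1.115166; start (x,ẋ)=(-0.001800, 0.532100) → end (x,ẋ)=(0.244869, 1.236889)
phase 2: p=0.0647, T=0.348, ωT=1.114192, cosh=1.687642, sinh=1.359462; start (x,ẋ)=(0.244869, 1.236889) → end (x,ẋ)=(0.893952, 2.871630)
phase 3: p=0.2696, T=0.264, ωT=0.845249, cosh=1.379004, sinh=0.949553; start (x,ẋ)=(0.893952, 2.871630) → end (x,ẋ)=(1.982246, 5.858136)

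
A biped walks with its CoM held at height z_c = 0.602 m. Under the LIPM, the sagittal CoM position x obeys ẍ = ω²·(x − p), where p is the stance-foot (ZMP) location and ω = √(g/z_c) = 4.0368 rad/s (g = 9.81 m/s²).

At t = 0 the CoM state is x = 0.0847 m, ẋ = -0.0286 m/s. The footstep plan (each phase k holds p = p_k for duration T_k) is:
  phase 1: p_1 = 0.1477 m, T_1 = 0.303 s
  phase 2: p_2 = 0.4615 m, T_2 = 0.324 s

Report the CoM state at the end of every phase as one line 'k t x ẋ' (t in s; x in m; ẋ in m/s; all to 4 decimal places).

1 0.3030 0.0204 -0.4474
2 0.6270 -0.6038 -3.9400

phase 1: p=0.1477, T=0.303, ωT=1.223150, cosh=1.846089, sinh=1.551787; start (x,ẋ)=(0.084700, -0.028600) → end (x,ẋ)=(0.020402, -0.447446)
phase 2: p=0.4615, T=0.324, ωT=1.307923, cosh=1.984433, sinh=1.714052; start (x,ẋ)=(0.020402, -0.447446) → end (x,ẋ)=(-0.603817, -3.940007)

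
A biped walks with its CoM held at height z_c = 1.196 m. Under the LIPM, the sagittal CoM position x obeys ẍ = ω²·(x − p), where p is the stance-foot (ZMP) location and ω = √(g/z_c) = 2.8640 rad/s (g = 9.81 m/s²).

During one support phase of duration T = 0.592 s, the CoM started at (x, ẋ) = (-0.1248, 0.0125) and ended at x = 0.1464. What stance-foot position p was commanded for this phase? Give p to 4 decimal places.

ωT = 2.8640·0.592 = 1.695488; cosh(ωT) = 2.816407, sinh(ωT) = 2.632897
x(T) = p + (x₀−p)·cosh(ωT) + (ẋ₀/ω)·sinh(ωT) ⇒ p·(1 − cosh) = x(T) − x₀·cosh − (ẋ₀/ω)·sinh
numerator   = 0.1464 − (-0.1248)·2.816407 − (0.0125/2.8640)·2.632897 = 0.486396
denominator = 1 − 2.816407 = -1.816407
p = 0.486396 / -1.816407 = -0.2678

p = -0.2678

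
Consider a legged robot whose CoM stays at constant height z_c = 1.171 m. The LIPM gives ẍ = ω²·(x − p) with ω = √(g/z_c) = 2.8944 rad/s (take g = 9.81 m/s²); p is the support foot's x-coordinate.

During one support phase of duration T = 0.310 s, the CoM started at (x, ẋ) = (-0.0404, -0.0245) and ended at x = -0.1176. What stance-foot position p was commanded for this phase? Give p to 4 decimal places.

p = 0.1189

ωT = 2.8944·0.310 = 0.897264; cosh(ωT) = 1.430283, sinh(ωT) = 1.022600
x(T) = p + (x₀−p)·cosh(ωT) + (ẋ₀/ω)·sinh(ωT) ⇒ p·(1 − cosh) = x(T) − x₀·cosh − (ẋ₀/ω)·sinh
numerator   = -0.1176 − (-0.0404)·1.430283 − (-0.0245/2.8944)·1.022600 = -0.051161
denominator = 1 − 1.430283 = -0.430283
p = -0.051161 / -0.430283 = 0.1189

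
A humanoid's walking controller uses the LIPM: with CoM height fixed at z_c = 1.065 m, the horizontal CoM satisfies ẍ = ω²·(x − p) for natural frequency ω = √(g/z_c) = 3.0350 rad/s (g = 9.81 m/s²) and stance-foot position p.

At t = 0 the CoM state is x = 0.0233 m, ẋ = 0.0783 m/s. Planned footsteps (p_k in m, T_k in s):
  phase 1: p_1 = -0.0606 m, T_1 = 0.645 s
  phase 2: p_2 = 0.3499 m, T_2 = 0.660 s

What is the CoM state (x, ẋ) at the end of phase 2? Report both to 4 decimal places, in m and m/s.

phase 1: p=-0.0606, T=0.645, ωT=1.957575, cosh=3.611666, sinh=3.470466; start (x,ẋ)=(0.023300, 0.078300) → end (x,ẋ)=(0.331953, 1.166501)
phase 2: p=0.3499, T=0.660, ωT=2.003100, cosh=3.773457, sinh=3.638541; start (x,ẋ)=(0.331953, 1.166501) → end (x,ẋ)=(1.680651, 4.203556)

x = 1.6807, ẋ = 4.2036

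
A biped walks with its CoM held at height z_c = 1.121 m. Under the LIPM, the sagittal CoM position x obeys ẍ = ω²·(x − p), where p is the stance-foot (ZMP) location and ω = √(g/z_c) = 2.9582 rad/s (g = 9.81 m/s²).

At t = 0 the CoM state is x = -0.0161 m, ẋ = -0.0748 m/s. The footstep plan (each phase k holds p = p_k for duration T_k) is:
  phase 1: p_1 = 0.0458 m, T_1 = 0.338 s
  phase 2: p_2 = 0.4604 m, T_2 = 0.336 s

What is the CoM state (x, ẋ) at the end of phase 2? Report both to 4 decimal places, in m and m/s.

x = -0.4990, ẋ = -2.3696

phase 1: p=0.0458, T=0.338, ωT=0.999872, cosh=1.542930, sinh=1.175003; start (x,ẋ)=(-0.016100, -0.074800) → end (x,ẋ)=(-0.079418, -0.330569)
phase 2: p=0.4604, T=0.336, ωT=0.993955, cosh=1.536005, sinh=1.165895; start (x,ẋ)=(-0.079418, -0.330569) → end (x,ẋ)=(-0.499048, -2.369561)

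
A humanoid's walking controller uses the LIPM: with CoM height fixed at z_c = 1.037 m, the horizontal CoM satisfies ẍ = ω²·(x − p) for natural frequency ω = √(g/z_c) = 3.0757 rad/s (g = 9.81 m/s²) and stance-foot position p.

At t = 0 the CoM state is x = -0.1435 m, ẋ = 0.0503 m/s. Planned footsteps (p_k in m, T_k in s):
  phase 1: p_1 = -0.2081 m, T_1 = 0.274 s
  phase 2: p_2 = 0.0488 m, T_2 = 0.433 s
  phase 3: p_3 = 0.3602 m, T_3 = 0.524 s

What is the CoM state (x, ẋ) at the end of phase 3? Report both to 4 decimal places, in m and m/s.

phase 1: p=-0.2081, T=0.274, ωT=0.842742, cosh=1.376628, sinh=0.946099; start (x,ẋ)=(-0.143500, 0.050300) → end (x,ẋ)=(-0.103697, 0.257225)
phase 2: p=0.0488, T=0.433, ωT=1.331778, cosh=2.025890, sinh=1.761883; start (x,ẋ)=(-0.103697, 0.257225) → end (x,ẋ)=(-0.112794, -0.305277)
phase 3: p=0.3602, T=0.524, ωT=1.611667, cosh=2.605356, sinh=2.405801; start (x,ẋ)=(-0.112794, -0.305277) → end (x,ẋ)=(-1.110905, -4.295286)

x = -1.1109, ẋ = -4.2953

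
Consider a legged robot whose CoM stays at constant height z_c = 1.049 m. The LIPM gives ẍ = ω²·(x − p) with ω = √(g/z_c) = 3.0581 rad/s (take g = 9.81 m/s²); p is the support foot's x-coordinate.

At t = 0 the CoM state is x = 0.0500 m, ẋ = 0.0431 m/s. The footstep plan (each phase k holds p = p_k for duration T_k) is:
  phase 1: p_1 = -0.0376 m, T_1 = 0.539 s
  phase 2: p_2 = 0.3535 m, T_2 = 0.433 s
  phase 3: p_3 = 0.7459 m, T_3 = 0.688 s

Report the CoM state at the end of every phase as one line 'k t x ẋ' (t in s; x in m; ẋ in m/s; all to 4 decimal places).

1 0.5390 0.2338 0.7867
2 0.9720 0.5618 0.9438
3 1.6600 1.2265 1.6534

phase 1: p=-0.0376, T=0.539, ωT=1.648316, cosh=2.695296, sinh=2.502922; start (x,ẋ)=(0.050000, 0.043100) → end (x,ẋ)=(0.233783, 0.786674)
phase 2: p=0.3535, T=0.433, ωT=1.324157, cosh=2.012522, sinh=1.746495; start (x,ẋ)=(0.233783, 0.786674) → end (x,ẋ)=(0.561841, 0.943797)
phase 3: p=0.7459, T=0.688, ωT=2.103973, cosh=4.160324, sinh=4.038353; start (x,ẋ)=(0.561841, 0.943797) → end (x,ẋ)=(1.226479, 1.653430)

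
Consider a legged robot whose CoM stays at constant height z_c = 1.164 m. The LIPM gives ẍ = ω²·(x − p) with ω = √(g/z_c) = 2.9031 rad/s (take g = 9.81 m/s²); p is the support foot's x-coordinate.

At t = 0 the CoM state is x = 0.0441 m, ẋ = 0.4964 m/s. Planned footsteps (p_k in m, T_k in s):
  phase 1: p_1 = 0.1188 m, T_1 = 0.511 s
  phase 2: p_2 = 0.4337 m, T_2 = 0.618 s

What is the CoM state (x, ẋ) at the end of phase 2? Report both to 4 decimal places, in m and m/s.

x = 0.7324, ẋ = 1.0460

phase 1: p=0.1188, T=0.511, ωT=1.483484, cosh=2.317562, sinh=2.090716; start (x,ẋ)=(0.044100, 0.496400) → end (x,ẋ)=(0.303169, 0.697042)
phase 2: p=0.4337, T=0.618, ωT=1.794116, cosh=3.090215, sinh=2.923940; start (x,ẋ)=(0.303169, 0.697042) → end (x,ẋ)=(0.732376, 1.045996)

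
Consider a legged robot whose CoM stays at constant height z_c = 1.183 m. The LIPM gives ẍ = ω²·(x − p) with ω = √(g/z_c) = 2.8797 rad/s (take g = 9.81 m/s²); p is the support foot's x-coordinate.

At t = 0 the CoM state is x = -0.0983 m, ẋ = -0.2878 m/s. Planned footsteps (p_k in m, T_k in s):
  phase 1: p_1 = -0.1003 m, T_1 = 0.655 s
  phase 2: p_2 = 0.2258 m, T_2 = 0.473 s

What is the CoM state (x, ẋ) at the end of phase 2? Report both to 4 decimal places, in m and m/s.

phase 1: p=-0.1003, T=0.655, ωT=1.886204, cosh=3.372966, sinh=3.221320; start (x,ẋ)=(-0.098300, -0.287800) → end (x,ẋ)=(-0.415496, -0.952187)
phase 2: p=0.2258, T=0.473, ωT=1.362098, cosh=2.080250, sinh=1.824127; start (x,ẋ)=(-0.415496, -0.952187) → end (x,ẋ)=(-1.711412, -5.349474)

x = -1.7114, ẋ = -5.3495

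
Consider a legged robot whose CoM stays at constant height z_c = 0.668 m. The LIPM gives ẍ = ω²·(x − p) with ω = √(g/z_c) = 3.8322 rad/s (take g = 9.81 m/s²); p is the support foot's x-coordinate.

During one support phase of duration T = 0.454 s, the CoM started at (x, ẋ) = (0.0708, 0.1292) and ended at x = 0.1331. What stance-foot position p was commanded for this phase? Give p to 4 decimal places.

ωT = 3.8322·0.454 = 1.739819; cosh(ωT) = 2.935932, sinh(ωT) = 2.760379
x(T) = p + (x₀−p)·cosh(ωT) + (ẋ₀/ω)·sinh(ωT) ⇒ p·(1 − cosh) = x(T) − x₀·cosh − (ẋ₀/ω)·sinh
numerator   = 0.1331 − (0.0708)·2.935932 − (0.1292/3.8322)·2.760379 = -0.167828
denominator = 1 − 2.935932 = -1.935932
p = -0.167828 / -1.935932 = 0.0867

p = 0.0867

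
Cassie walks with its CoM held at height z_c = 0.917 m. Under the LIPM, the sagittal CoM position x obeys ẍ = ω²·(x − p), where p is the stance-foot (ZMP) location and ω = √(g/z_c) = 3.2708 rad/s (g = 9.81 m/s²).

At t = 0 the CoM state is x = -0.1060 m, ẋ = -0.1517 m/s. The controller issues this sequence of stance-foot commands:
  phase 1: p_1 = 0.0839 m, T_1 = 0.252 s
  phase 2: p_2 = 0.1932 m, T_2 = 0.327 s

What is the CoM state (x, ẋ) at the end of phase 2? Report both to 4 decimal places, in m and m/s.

phase 1: p=0.0839, T=0.252, ωT=0.824242, cosh=1.359359, sinh=0.920792; start (x,ẋ)=(-0.106000, -0.151700) → end (x,ẋ)=(-0.216949, -0.778141)
phase 2: p=0.1932, T=0.327, ωT=1.069552, cosh=1.628617, sinh=1.285455; start (x,ẋ)=(-0.216949, -0.778141) → end (x,ẋ)=(-0.780592, -2.991751)

x = -0.7806, ẋ = -2.9918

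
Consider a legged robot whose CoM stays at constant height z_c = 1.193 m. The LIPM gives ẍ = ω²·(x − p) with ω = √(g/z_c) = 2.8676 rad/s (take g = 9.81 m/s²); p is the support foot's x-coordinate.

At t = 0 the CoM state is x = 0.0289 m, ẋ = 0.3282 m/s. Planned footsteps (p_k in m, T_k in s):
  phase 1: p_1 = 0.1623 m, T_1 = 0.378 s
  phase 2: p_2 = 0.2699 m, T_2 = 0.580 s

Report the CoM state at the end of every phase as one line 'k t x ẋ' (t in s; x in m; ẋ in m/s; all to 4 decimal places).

phase 1: p=0.1623, T=0.378, ωT=1.083953, cosh=1.647299, sinh=1.309043; start (x,ẋ)=(0.028900, 0.328200) → end (x,ẋ)=(0.092372, 0.039885)
phase 2: p=0.2699, T=0.580, ωT=1.663208, cosh=2.732870, sinh=2.543340; start (x,ẋ)=(0.092372, 0.039885) → end (x,ẋ)=(-0.179887, -1.185763)

1 0.3780 0.0924 0.0399
2 0.9580 -0.1799 -1.1858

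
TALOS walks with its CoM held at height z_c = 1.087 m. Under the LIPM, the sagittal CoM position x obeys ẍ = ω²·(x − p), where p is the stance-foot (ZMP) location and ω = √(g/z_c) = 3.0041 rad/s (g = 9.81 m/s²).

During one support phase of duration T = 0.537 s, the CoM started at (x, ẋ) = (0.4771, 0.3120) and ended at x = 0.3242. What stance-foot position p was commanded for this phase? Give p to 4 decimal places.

ωT = 3.0041·0.537 = 1.613202; cosh(ωT) = 2.609052, sinh(ωT) = 2.409803
x(T) = p + (x₀−p)·cosh(ωT) + (ẋ₀/ω)·sinh(ωT) ⇒ p·(1 − cosh) = x(T) − x₀·cosh − (ẋ₀/ω)·sinh
numerator   = 0.3242 − (0.4771)·2.609052 − (0.3120/3.0041)·2.409803 = -1.170856
denominator = 1 − 2.609052 = -1.609052
p = -1.170856 / -1.609052 = 0.7277

p = 0.7277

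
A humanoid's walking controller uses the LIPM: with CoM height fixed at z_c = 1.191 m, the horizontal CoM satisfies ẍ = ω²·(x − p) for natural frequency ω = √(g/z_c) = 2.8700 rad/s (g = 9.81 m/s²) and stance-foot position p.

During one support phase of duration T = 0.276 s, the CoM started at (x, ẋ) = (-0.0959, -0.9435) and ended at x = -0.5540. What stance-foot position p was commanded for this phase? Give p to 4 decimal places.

p = 0.4173

ωT = 2.8700·0.276 = 0.792120; cosh(ωT) = 1.330478, sinh(ωT) = 0.877594
x(T) = p + (x₀−p)·cosh(ωT) + (ẋ₀/ω)·sinh(ωT) ⇒ p·(1 − cosh) = x(T) − x₀·cosh − (ẋ₀/ω)·sinh
numerator   = -0.5540 − (-0.0959)·1.330478 − (-0.9435/2.8700)·0.877594 = -0.137902
denominator = 1 − 1.330478 = -0.330478
p = -0.137902 / -0.330478 = 0.4173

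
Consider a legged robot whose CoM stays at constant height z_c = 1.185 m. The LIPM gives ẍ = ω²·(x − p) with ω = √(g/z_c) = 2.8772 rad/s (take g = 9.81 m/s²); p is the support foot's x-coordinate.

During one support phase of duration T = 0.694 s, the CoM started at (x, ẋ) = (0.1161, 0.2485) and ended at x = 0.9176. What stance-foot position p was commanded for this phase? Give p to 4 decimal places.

p = -0.0618

ωT = 2.8772·0.694 = 1.996777; cosh(ωT) = 3.750525, sinh(ωT) = 3.614753
x(T) = p + (x₀−p)·cosh(ωT) + (ẋ₀/ω)·sinh(ωT) ⇒ p·(1 − cosh) = x(T) − x₀·cosh − (ẋ₀/ω)·sinh
numerator   = 0.9176 − (0.1161)·3.750525 − (0.2485/2.8772)·3.614753 = 0.169963
denominator = 1 − 3.750525 = -2.750525
p = 0.169963 / -2.750525 = -0.0618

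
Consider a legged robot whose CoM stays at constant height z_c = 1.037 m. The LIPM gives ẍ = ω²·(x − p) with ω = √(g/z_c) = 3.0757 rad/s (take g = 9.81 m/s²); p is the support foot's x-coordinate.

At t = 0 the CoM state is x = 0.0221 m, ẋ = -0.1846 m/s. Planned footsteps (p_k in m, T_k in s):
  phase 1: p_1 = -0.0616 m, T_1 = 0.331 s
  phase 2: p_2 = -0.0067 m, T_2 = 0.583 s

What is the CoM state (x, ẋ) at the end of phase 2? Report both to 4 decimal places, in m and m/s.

phase 1: p=-0.0616, T=0.331, ωT=1.018057, cosh=1.564554, sinh=1.203257; start (x,ẋ)=(0.022100, -0.184600) → end (x,ẋ)=(-0.002865, 0.020945)
phase 2: p=-0.0067, T=0.583, ωT=1.793133, cosh=3.087343, sinh=2.920905; start (x,ẋ)=(-0.002865, 0.020945) → end (x,ẋ)=(0.025031, 0.099118)

x = 0.0250, ẋ = 0.0991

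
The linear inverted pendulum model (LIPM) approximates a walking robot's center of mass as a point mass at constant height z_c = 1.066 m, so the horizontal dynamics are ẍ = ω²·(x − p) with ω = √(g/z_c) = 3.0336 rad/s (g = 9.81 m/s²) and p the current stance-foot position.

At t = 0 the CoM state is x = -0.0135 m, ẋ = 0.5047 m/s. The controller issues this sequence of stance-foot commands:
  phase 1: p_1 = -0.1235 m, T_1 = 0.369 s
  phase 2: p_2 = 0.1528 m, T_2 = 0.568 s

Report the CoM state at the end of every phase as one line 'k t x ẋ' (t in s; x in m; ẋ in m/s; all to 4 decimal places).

phase 1: p=-0.1235, T=0.369, ωT=1.119398, cosh=1.694744, sinh=1.368267; start (x,ẋ)=(-0.013500, 0.504700) → end (x,ẋ)=(0.290560, 1.311922)
phase 2: p=0.1528, T=0.568, ωT=1.723085, cosh=2.890148, sinh=2.711634; start (x,ẋ)=(0.290560, 1.311922) → end (x,ẋ)=(1.723632, 4.924869)

1 0.3690 0.2906 1.3119
2 0.9370 1.7236 4.9249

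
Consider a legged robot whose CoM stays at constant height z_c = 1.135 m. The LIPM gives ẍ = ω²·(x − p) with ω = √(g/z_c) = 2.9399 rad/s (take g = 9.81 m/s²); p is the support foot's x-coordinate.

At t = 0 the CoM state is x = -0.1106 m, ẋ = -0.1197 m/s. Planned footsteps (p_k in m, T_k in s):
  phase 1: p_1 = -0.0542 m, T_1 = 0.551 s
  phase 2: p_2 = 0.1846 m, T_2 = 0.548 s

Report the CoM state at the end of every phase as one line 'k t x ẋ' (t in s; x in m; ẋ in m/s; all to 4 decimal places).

phase 1: p=-0.0542, T=0.551, ωT=1.619885, cosh=2.625215, sinh=2.427294; start (x,ẋ)=(-0.110600, -0.119700) → end (x,ẋ)=(-0.301091, -0.716709)
phase 2: p=0.1846, T=0.548, ωT=1.611065, cosh=2.603909, sinh=2.404234; start (x,ẋ)=(-0.301091, -0.716709) → end (x,ẋ)=(-1.666216, -5.299209)

1 0.5510 -0.3011 -0.7167
2 1.0990 -1.6662 -5.2992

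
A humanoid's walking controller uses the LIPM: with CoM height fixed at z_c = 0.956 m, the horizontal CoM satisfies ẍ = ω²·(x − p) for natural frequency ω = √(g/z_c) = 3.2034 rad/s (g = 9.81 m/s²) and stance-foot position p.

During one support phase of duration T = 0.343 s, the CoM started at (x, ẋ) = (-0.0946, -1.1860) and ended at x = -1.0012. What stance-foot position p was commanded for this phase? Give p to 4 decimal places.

p = 0.5245

ωT = 3.2034·0.343 = 1.098766; cosh(ωT) = 1.666872, sinh(ωT) = 1.333590
x(T) = p + (x₀−p)·cosh(ωT) + (ẋ₀/ω)·sinh(ωT) ⇒ p·(1 − cosh) = x(T) − x₀·cosh − (ẋ₀/ω)·sinh
numerator   = -1.0012 − (-0.0946)·1.666872 − (-1.1860/3.2034)·1.333590 = -0.349777
denominator = 1 − 1.666872 = -0.666872
p = -0.349777 / -0.666872 = 0.5245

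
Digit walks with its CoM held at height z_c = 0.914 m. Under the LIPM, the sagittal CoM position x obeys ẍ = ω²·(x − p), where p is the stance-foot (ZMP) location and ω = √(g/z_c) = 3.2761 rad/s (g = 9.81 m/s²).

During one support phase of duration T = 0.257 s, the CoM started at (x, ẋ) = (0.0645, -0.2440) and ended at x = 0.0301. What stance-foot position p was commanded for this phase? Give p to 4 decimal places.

ωT = 3.2761·0.257 = 0.841958; cosh(ωT) = 1.375886, sinh(ωT) = 0.945020
x(T) = p + (x₀−p)·cosh(ωT) + (ẋ₀/ω)·sinh(ωT) ⇒ p·(1 − cosh) = x(T) − x₀·cosh − (ẋ₀/ω)·sinh
numerator   = 0.0301 − (0.0645)·1.375886 − (-0.2440/3.2761)·0.945020 = 0.011739
denominator = 1 − 1.375886 = -0.375886
p = 0.011739 / -0.375886 = -0.0312

p = -0.0312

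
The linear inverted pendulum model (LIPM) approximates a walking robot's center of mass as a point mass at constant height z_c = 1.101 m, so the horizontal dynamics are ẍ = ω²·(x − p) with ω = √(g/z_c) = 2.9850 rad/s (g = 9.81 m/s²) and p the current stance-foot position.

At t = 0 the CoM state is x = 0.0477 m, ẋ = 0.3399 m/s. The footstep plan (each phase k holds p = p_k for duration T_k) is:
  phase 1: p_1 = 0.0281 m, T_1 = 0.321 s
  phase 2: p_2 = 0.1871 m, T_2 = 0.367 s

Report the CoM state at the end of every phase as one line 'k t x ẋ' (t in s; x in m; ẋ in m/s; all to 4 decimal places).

phase 1: p=0.0281, T=0.321, ωT=0.958185, cosh=1.495275, sinh=1.111686; start (x,ẋ)=(0.047700, 0.339900) → end (x,ẋ)=(0.183994, 0.573284)
phase 2: p=0.1871, T=0.367, ωT=1.095495, cosh=1.662518, sinh=1.328144; start (x,ẋ)=(0.183994, 0.573284) → end (x,ẋ)=(0.437014, 0.940783)

1 0.3210 0.1840 0.5733
2 0.6880 0.4370 0.9408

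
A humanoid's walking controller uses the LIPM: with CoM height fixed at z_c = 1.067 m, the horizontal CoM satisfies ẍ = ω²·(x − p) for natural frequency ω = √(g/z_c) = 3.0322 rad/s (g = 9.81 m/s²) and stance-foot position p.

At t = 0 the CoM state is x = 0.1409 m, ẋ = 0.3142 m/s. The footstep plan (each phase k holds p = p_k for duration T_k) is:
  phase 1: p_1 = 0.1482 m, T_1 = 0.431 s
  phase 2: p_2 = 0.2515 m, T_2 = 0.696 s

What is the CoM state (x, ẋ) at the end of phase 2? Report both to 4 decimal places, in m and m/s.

phase 1: p=0.1482, T=0.431, ωT=1.306878, cosh=1.982643, sinh=1.711979; start (x,ẋ)=(0.140900, 0.314200) → end (x,ẋ)=(0.311124, 0.585052)
phase 2: p=0.2515, T=0.696, ωT=2.110411, cosh=4.186411, sinh=4.065223; start (x,ẋ)=(0.311124, 0.585052) → end (x,ẋ)=(1.285480, 3.184225)

x = 1.2855, ẋ = 3.1842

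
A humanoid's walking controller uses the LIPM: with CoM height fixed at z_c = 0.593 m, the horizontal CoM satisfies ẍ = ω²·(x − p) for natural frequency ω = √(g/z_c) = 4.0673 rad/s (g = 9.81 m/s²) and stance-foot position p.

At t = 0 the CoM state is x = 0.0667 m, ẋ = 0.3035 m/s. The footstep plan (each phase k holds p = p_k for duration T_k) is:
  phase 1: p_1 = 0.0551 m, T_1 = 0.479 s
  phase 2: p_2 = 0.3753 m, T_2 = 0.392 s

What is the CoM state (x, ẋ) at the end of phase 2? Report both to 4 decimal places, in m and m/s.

x = 1.0431, ẋ = 2.9880

phase 1: p=0.0551, T=0.479, ωT=1.948237, cosh=3.579415, sinh=3.436890; start (x,ẋ)=(0.066700, 0.303500) → end (x,ẋ)=(0.353080, 1.248507)
phase 2: p=0.3753, T=0.392, ωT=1.594382, cosh=2.564158, sinh=2.361124; start (x,ẋ)=(0.353080, 1.248507) → end (x,ẋ)=(1.043101, 2.987985)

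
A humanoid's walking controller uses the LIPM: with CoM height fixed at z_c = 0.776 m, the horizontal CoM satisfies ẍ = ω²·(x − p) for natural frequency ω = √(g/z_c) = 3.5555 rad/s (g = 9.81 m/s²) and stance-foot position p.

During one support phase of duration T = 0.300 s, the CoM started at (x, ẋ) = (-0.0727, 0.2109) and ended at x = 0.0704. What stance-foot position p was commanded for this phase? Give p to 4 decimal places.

p = -0.1801

ωT = 3.5555·0.300 = 1.066650; cosh(ωT) = 1.624894, sinh(ωT) = 1.280735
x(T) = p + (x₀−p)·cosh(ωT) + (ẋ₀/ω)·sinh(ωT) ⇒ p·(1 − cosh) = x(T) − x₀·cosh − (ẋ₀/ω)·sinh
numerator   = 0.0704 − (-0.0727)·1.624894 − (0.2109/3.5555)·1.280735 = 0.112561
denominator = 1 − 1.624894 = -0.624894
p = 0.112561 / -0.624894 = -0.1801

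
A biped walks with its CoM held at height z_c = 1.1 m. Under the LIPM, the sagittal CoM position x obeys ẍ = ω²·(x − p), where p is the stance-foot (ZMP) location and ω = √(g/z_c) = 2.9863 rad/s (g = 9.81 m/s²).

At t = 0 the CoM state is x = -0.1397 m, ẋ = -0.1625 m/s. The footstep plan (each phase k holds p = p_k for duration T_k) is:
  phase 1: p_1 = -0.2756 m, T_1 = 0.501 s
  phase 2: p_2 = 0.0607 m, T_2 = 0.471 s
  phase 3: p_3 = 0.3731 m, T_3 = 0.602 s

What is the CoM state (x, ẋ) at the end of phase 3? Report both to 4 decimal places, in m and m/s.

phase 1: p=-0.2756, T=0.501, ωT=1.496136, cosh=2.344200, sinh=2.120206; start (x,ẋ)=(-0.139700, -0.162500) → end (x,ẋ)=(-0.072395, 0.479528)
phase 2: p=0.0607, T=0.471, ωT=1.406547, cosh=2.163413, sinh=1.918425; start (x,ẋ)=(-0.072395, 0.479528) → end (x,ẋ)=(0.080815, 0.274919)
phase 3: p=0.3731, T=0.602, ωT=1.797753, cosh=3.100869, sinh=2.935198; start (x,ẋ)=(0.080815, 0.274919) → end (x,ẋ)=(-0.263024, -1.709504)

x = -0.2630, ẋ = -1.7095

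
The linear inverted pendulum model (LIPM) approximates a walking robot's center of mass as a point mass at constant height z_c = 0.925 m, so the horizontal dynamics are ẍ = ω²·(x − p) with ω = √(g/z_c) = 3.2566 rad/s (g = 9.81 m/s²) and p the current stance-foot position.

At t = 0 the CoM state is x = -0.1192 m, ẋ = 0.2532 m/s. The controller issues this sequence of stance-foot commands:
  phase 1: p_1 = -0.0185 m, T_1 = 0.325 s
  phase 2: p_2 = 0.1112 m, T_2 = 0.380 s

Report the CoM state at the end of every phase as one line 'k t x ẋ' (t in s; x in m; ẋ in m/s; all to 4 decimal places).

1 0.3250 -0.0825 -0.0069
2 0.7050 -0.2541 -1.0087

phase 1: p=-0.0185, T=0.325, ωT=1.058395, cosh=1.614377, sinh=1.267365; start (x,ẋ)=(-0.119200, 0.253200) → end (x,ẋ)=(-0.082530, -0.006859)
phase 2: p=0.1112, T=0.380, ωT=1.237508, cosh=1.868560, sinh=1.578453; start (x,ẋ)=(-0.082530, -0.006859) → end (x,ẋ)=(-0.254121, -1.008666)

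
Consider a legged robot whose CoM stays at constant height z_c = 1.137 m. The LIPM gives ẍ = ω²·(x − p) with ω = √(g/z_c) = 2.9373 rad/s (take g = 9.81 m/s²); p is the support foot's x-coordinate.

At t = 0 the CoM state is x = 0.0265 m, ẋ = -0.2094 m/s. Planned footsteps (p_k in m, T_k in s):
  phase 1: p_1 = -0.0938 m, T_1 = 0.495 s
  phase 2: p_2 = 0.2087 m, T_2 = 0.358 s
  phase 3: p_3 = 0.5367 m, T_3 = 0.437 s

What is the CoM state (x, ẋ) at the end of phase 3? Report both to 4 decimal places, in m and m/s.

x = -0.5922, ẋ = -2.9758

phase 1: p=-0.0938, T=0.495, ωT=1.453963, cosh=2.256844, sinh=2.023201; start (x,ẋ)=(0.026500, -0.209400) → end (x,ẋ)=(0.033464, 0.242330)
phase 2: p=0.2087, T=0.358, ωT=1.051553, cosh=1.605744, sinh=1.256350; start (x,ẋ)=(0.033464, 0.242330) → end (x,ẋ)=(0.030966, -0.257548)
phase 3: p=0.5367, T=0.437, ωT=1.283600, cosh=1.943325, sinh=1.666287; start (x,ẋ)=(0.030966, -0.257548) → end (x,ẋ)=(-0.592208, -2.975755)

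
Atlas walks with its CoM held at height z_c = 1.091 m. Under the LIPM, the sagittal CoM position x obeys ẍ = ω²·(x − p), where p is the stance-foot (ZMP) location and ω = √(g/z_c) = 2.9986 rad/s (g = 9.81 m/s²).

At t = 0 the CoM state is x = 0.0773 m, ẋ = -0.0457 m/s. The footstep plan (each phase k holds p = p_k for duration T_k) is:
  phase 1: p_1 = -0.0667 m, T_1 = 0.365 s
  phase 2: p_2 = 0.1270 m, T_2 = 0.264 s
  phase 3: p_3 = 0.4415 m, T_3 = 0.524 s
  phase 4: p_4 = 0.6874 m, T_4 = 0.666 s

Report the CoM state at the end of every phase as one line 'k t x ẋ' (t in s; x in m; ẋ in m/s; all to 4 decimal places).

1 0.3650 0.1523 0.4969
2 0.6290 0.3059 0.7274
3 1.1530 0.6597 0.8900
4 1.8190 1.6567 3.0387

phase 1: p=-0.0667, T=0.365, ωT=1.094489, cosh=1.661183, sinh=1.326473; start (x,ẋ)=(0.077300, -0.045700) → end (x,ẋ)=(0.152294, 0.496853)
phase 2: p=0.1270, T=0.264, ωT=0.791630, cosh=1.330049, sinh=0.876943; start (x,ẋ)=(0.152294, 0.496853) → end (x,ẋ)=(0.305948, 0.727352)
phase 3: p=0.4415, T=0.524, ωT=1.571266, cosh=2.510261, sinh=2.302479; start (x,ẋ)=(0.305948, 0.727352) → end (x,ẋ)=(0.659727, 0.889961)
phase 4: p=0.6874, T=0.666, ωT=1.997068, cosh=3.751576, sinh=3.615844; start (x,ẋ)=(0.659727, 0.889961) → end (x,ẋ)=(1.656736, 3.038711)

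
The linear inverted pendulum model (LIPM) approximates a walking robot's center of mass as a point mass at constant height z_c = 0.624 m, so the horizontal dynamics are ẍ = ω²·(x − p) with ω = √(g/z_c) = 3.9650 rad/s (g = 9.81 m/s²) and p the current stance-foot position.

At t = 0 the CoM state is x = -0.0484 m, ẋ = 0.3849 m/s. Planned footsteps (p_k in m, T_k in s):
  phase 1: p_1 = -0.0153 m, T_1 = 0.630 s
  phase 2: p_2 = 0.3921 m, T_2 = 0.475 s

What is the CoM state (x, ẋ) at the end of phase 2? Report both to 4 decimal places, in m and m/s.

x = 1.5780, ẋ = 4.9543

phase 1: p=-0.0153, T=0.630, ωT=2.497950, cosh=6.119899, sinh=6.037646; start (x,ẋ)=(-0.048400, 0.384900) → end (x,ẋ)=(0.368232, 1.563160)
phase 2: p=0.3921, T=0.475, ωT=1.883375, cosh=3.363868, sinh=3.211792; start (x,ẋ)=(0.368232, 1.563160) → end (x,ẋ)=(1.578027, 4.954312)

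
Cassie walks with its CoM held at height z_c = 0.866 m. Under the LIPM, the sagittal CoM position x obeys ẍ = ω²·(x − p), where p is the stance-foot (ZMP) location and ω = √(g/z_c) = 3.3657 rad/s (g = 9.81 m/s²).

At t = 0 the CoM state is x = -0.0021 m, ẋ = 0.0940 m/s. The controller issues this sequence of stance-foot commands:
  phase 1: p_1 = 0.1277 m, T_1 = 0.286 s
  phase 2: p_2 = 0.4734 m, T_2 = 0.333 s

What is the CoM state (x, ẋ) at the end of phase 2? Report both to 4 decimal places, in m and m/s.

x = -0.5320, ẋ = -2.9386

phase 1: p=0.1277, T=0.286, ωT=0.962590, cosh=1.500186, sinh=1.118284; start (x,ẋ)=(-0.002100, 0.094000) → end (x,ẋ)=(-0.035792, -0.347525)
phase 2: p=0.4734, T=0.333, ωT=1.120778, cosh=1.696633, sinh=1.370607; start (x,ẋ)=(-0.035792, -0.347525) → end (x,ẋ)=(-0.532033, -2.938550)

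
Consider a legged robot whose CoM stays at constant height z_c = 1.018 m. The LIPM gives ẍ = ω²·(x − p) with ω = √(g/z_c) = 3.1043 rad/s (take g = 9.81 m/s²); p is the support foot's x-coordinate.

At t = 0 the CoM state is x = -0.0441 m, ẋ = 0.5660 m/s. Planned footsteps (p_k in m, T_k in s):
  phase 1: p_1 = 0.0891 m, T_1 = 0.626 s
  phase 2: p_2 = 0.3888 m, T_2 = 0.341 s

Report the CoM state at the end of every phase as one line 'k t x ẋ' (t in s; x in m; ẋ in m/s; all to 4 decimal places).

phase 1: p=0.0891, T=0.626, ωT=1.943292, cosh=3.562464, sinh=3.419232; start (x,ẋ)=(-0.044100, 0.566000) → end (x,ẋ)=(0.238001, 0.602527)
phase 2: p=0.3888, T=0.341, ωT=1.058566, cosh=1.614594, sinh=1.267641; start (x,ẋ)=(0.238001, 0.602527) → end (x,ẋ)=(0.391362, 0.379420)

1 0.6260 0.2380 0.6025
2 0.9670 0.3914 0.3794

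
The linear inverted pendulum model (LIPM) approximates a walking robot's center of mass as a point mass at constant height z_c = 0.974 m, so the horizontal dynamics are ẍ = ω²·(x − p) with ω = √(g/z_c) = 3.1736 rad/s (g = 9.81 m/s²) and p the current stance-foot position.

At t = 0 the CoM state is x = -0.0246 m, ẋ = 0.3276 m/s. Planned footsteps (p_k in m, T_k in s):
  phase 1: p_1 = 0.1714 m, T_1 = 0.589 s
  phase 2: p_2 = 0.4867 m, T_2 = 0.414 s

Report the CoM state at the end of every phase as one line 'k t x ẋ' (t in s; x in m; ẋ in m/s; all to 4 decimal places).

phase 1: p=0.1714, T=0.589, ωT=1.869250, cosh=3.318837, sinh=3.164598; start (x,ẋ)=(-0.024600, 0.327600) → end (x,ẋ)=(-0.152421, -0.881210)
phase 2: p=0.4867, T=0.414, ωT=1.313870, cosh=1.994662, sinh=1.725884; start (x,ẋ)=(-0.152421, -0.881210) → end (x,ẋ)=(-1.267355, -5.258353)

1 0.5890 -0.1524 -0.8812
2 1.0030 -1.2674 -5.2584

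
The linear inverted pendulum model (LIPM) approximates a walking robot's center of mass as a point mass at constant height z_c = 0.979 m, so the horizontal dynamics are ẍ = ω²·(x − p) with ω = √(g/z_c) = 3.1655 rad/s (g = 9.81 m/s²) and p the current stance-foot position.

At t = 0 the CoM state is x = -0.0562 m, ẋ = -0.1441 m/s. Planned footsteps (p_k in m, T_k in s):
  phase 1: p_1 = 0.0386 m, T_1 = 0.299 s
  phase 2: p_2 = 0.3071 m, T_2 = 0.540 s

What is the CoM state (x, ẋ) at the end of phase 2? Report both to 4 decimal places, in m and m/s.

x = -1.4596, ẋ = -5.4278

phase 1: p=0.0386, T=0.299, ωT=0.946485, cosh=1.482369, sinh=1.094266; start (x,ẋ)=(-0.056200, -0.144100) → end (x,ẋ)=(-0.151742, -0.541987)
phase 2: p=0.3071, T=0.540, ωT=1.709370, cosh=2.853230, sinh=2.672250; start (x,ẋ)=(-0.151742, -0.541987) → end (x,ẋ)=(-1.459615, -5.427760)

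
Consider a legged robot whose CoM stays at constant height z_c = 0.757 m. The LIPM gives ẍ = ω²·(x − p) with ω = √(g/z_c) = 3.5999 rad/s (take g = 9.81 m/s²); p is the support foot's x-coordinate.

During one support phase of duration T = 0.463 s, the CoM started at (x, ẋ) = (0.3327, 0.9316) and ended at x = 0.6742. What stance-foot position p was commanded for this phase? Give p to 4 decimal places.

ωT = 3.5999·0.463 = 1.666754; cosh(ωT) = 2.741905, sinh(ωT) = 2.553046
x(T) = p + (x₀−p)·cosh(ωT) + (ẋ₀/ω)·sinh(ωT) ⇒ p·(1 − cosh) = x(T) − x₀·cosh − (ẋ₀/ω)·sinh
numerator   = 0.6742 − (0.3327)·2.741905 − (0.9316/3.5999)·2.553046 = -0.898722
denominator = 1 − 2.741905 = -1.741905
p = -0.898722 / -1.741905 = 0.5159

p = 0.5159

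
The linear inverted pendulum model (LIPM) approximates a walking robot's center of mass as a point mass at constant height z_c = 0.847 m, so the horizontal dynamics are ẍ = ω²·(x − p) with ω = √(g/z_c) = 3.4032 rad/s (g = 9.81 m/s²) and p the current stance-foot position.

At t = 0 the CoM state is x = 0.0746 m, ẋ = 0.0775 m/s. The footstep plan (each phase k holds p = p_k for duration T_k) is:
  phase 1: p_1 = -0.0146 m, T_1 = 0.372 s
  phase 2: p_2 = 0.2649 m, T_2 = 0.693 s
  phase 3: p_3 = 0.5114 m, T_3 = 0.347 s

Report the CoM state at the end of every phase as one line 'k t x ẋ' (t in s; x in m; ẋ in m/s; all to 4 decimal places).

phase 1: p=-0.0146, T=0.372, ωT=1.265990, cosh=1.914282, sinh=1.632322; start (x,ẋ)=(0.074600, 0.077500) → end (x,ẋ)=(0.193326, 0.643873)
phase 2: p=0.2649, T=0.693, ωT=2.358418, cosh=5.334388, sinh=5.239818; start (x,ẋ)=(0.193326, 0.643873) → end (x,ẋ)=(0.874453, 2.158357)
phase 3: p=0.5114, T=0.347, ωT=1.180910, cosh=1.782169, sinh=1.475170; start (x,ẋ)=(0.874453, 2.158357) → end (x,ẋ)=(2.093995, 5.669190)

1 0.3720 0.1933 0.6439
2 1.0650 0.8745 2.1584
3 1.4120 2.0940 5.6692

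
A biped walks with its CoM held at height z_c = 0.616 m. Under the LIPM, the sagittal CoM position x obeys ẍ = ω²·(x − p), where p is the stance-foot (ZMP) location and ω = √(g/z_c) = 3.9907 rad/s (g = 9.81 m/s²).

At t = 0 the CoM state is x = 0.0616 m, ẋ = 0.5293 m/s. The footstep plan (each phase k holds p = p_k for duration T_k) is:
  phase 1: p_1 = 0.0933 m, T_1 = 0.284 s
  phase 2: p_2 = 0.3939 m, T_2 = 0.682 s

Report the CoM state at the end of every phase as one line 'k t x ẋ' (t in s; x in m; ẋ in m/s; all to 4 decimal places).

phase 1: p=0.0933, T=0.284, ωT=1.133359, cosh=1.714011, sinh=1.392061; start (x,ẋ)=(0.061600, 0.529300) → end (x,ẋ)=(0.223600, 0.731123)
phase 2: p=0.3939, T=0.682, ωT=2.721657, cosh=7.635634, sinh=7.569869; start (x,ẋ)=(0.223600, 0.731123) → end (x,ẋ)=(0.480399, 0.437970)

1 0.2840 0.2236 0.7311
2 0.9660 0.4804 0.4380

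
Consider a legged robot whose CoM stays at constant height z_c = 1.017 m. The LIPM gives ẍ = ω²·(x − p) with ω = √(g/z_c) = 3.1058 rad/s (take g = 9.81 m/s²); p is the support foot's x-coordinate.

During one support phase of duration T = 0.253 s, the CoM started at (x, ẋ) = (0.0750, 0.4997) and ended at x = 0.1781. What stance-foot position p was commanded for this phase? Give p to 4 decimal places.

p = 0.1881

ωT = 3.1058·0.253 = 0.785767; cosh(ωT) = 1.324930, sinh(ωT) = 0.869160
x(T) = p + (x₀−p)·cosh(ωT) + (ẋ₀/ω)·sinh(ωT) ⇒ p·(1 − cosh) = x(T) − x₀·cosh − (ẋ₀/ω)·sinh
numerator   = 0.1781 − (0.0750)·1.324930 − (0.4997/3.1058)·0.869160 = -0.061111
denominator = 1 − 1.324930 = -0.324930
p = -0.061111 / -0.324930 = 0.1881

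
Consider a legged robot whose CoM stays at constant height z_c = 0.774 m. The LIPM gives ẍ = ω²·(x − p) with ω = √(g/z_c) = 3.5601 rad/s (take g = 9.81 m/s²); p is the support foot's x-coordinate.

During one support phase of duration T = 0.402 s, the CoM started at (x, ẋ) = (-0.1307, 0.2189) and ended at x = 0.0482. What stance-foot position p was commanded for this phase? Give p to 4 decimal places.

ωT = 3.5601·0.402 = 1.431160; cosh(ωT) = 2.211291, sinh(ωT) = 1.972259
x(T) = p + (x₀−p)·cosh(ωT) + (ẋ₀/ω)·sinh(ωT) ⇒ p·(1 − cosh) = x(T) − x₀·cosh − (ẋ₀/ω)·sinh
numerator   = 0.0482 − (-0.1307)·2.211291 − (0.2189/3.5601)·1.972259 = 0.215947
denominator = 1 − 2.211291 = -1.211291
p = 0.215947 / -1.211291 = -0.1783

p = -0.1783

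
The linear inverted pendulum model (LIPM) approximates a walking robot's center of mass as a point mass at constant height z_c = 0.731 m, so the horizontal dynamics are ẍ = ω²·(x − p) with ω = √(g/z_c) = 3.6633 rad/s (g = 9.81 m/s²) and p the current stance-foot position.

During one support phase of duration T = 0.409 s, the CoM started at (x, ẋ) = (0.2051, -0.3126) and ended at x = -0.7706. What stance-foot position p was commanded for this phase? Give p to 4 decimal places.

p = 0.7940

ωT = 3.6633·0.409 = 1.498290; cosh(ωT) = 2.348771, sinh(ωT) = 2.125259
x(T) = p + (x₀−p)·cosh(ωT) + (ẋ₀/ω)·sinh(ωT) ⇒ p·(1 − cosh) = x(T) − x₀·cosh − (ẋ₀/ω)·sinh
numerator   = -0.7706 − (0.2051)·2.348771 − (-0.3126/3.6633)·2.125259 = -1.070978
denominator = 1 − 2.348771 = -1.348771
p = -1.070978 / -1.348771 = 0.7940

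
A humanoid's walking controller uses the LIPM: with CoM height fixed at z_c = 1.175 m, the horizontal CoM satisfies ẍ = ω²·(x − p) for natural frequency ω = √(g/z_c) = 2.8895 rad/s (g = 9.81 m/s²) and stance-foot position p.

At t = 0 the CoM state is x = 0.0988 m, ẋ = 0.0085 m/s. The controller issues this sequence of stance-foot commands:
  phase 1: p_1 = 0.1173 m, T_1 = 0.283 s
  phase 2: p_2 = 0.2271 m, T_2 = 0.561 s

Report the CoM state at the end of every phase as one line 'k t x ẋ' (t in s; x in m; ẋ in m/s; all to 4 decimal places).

phase 1: p=0.1173, T=0.283, ωT=0.817728, cosh=1.353391, sinh=0.911958; start (x,ẋ)=(0.098800, 0.008500) → end (x,ẋ)=(0.094945, -0.037246)
phase 2: p=0.2271, T=0.561, ωT=1.621010, cosh=2.627947, sinh=2.430247; start (x,ẋ)=(0.094945, -0.037246) → end (x,ẋ)=(-0.151522, -1.025898)

1 0.2830 0.0949 -0.0372
2 0.8440 -0.1515 -1.0259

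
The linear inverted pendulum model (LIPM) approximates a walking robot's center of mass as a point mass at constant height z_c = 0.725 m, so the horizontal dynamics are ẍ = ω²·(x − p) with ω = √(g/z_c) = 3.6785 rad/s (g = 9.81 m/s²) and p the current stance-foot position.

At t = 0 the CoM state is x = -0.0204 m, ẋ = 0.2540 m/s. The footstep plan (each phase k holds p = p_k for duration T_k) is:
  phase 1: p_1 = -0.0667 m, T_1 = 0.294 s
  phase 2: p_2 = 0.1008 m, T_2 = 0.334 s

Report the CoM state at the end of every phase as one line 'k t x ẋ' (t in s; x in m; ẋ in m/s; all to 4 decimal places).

1 0.2940 0.0995 0.6398
2 0.6280 0.3701 1.1794

phase 1: p=-0.0667, T=0.294, ωT=1.081479, cosh=1.644066, sinh=1.304972; start (x,ẋ)=(-0.020400, 0.254000) → end (x,ẋ)=(0.099528, 0.639848)
phase 2: p=0.1008, T=0.334, ωT=1.228619, cosh=1.854602, sinh=1.561906; start (x,ẋ)=(0.099528, 0.639848) → end (x,ẋ)=(0.370124, 1.179359)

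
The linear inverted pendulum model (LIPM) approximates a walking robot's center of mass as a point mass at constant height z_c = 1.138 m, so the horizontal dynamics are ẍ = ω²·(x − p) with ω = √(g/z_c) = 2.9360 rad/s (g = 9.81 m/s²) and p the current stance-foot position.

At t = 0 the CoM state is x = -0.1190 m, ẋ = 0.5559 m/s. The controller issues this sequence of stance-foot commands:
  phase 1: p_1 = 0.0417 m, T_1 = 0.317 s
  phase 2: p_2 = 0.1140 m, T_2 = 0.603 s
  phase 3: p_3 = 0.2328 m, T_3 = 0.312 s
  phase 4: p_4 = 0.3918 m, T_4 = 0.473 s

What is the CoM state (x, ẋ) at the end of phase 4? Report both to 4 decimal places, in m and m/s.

phase 1: p=0.0417, T=0.317, ωT=0.930712, cosh=1.465294, sinh=1.071021; start (x,ẋ)=(-0.119000, 0.555900) → end (x,ẋ)=(0.009014, 0.309233)
phase 2: p=0.1140, T=0.603, ωT=1.770408, cosh=3.021756, sinh=2.851493; start (x,ẋ)=(0.009014, 0.309233) → end (x,ẋ)=(0.097089, 0.055482)
phase 3: p=0.2328, T=0.312, ωT=0.916032, cosh=1.449728, sinh=1.049625; start (x,ẋ)=(0.097089, 0.055482) → end (x,ẋ)=(0.055890, -0.337788)
phase 4: p=0.3918, T=0.473, ωT=1.388728, cosh=2.129569, sinh=1.880177; start (x,ẋ)=(0.055890, -0.337788) → end (x,ẋ)=(-0.539858, -2.573631)

x = -0.5399, ẋ = -2.5736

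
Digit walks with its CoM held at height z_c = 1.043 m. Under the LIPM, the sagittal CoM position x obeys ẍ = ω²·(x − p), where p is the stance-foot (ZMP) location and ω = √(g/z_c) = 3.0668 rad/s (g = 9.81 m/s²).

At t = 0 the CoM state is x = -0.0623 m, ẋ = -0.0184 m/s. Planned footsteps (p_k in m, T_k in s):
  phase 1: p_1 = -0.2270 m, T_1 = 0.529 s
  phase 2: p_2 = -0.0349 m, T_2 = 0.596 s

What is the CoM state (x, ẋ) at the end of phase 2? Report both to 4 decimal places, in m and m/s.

phase 1: p=-0.2270, T=0.529, ωT=1.622337, cosh=2.631175, sinh=2.433739; start (x,ẋ)=(-0.062300, -0.018400) → end (x,ẋ)=(0.191753, 1.180873)
phase 2: p=-0.0349, T=0.596, ωT=1.827813, cosh=3.190516, sinh=3.029751; start (x,ẋ)=(0.191753, 1.180873) → end (x,ẋ)=(1.854846, 5.873569)

x = 1.8548, ẋ = 5.8736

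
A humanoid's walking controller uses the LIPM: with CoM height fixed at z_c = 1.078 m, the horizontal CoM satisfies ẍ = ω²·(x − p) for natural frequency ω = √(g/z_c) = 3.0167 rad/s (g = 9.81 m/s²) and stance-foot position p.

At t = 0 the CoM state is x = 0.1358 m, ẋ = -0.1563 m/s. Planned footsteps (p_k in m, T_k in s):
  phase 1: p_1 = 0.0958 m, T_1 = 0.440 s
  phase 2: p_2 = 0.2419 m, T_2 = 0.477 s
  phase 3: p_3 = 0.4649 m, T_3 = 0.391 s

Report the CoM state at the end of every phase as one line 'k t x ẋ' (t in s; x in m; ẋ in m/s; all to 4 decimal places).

1 0.4400 0.0857 -0.1039
2 0.9170 -0.1744 -1.1689
3 1.3080 -1.2438 -4.9212

phase 1: p=0.0958, T=0.440, ωT=1.327348, cosh=2.018104, sinh=1.752925; start (x,ẋ)=(0.135800, -0.156300) → end (x,ẋ)=(0.085702, -0.103908)
phase 2: p=0.2419, T=0.477, ωT=1.438966, cosh=2.226753, sinh=1.989580; start (x,ẋ)=(0.085702, -0.103908) → end (x,ẋ)=(-0.174443, -1.168870)
phase 3: p=0.4649, T=0.391, ωT=1.179530, cosh=1.780134, sinh=1.472710; start (x,ẋ)=(-0.174443, -1.168870) → end (x,ẋ)=(-1.243842, -4.921170)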